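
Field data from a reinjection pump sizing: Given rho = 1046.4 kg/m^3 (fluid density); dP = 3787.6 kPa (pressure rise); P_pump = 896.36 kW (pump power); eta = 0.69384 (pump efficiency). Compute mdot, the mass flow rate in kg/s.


mdot = P_pump * rho * eta / dP
mdot = 896.36 * 1046.4 * 0.69384 / 3787.6
mdot = 171.82 kg/s


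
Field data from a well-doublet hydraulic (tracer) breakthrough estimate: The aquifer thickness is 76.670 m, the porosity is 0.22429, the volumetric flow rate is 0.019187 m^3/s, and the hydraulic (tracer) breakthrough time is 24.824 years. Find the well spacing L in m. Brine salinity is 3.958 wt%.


L = sqrt(t_bt*365.25*86400*3*Qv / (pi*hr*phi))
L = sqrt(24.824*365.25*86400*3*0.019187 / (pi*76.670*0.22429))
L = 913.61 m


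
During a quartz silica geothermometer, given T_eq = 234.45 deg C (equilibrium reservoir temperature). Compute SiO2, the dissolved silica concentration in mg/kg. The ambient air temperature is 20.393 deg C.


SiO2 = 10^(5.19 - 1309/(T_eq + 273.15))
SiO2 = 10^(5.19 - 1309/(234.45 + 273.15))
SiO2 = 408.51 mg/kg


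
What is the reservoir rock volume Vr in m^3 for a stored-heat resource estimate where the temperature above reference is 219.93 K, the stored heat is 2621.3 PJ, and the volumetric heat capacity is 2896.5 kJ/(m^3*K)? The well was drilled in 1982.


Vr = Q_s * 1e12 / (rhoc * dT)
Vr = 2621.3 * 1e12 / (2896.5 * 219.93)
Vr = 4.1149e+09 m^3


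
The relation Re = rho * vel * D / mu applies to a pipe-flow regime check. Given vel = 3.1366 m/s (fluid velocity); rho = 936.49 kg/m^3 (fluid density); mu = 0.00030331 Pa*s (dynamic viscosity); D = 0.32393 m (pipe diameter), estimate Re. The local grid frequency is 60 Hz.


Re = rho * vel * D / mu
Re = 936.49 * 3.1366 * 0.32393 / 0.00030331
Re = 3.1371e+06


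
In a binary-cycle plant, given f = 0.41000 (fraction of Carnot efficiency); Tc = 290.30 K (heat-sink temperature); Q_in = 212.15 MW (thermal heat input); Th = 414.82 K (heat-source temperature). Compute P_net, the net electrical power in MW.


Step 1: eta = (1 - Tc/Th)*f = (1 - 290.3/414.82)*0.41 = 0.1230731
Step 2: P_net = eta * Q_in = 0.1230731 * 212.15 = 26.110 MW
P_net = 26.110 MW


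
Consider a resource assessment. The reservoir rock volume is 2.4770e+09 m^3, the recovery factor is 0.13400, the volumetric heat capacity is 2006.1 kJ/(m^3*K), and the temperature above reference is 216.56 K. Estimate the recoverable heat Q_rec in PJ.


Step 1: Q_s = Vr*rhoc*dT/1e12 = 2.4770e+09*2006.1*216.56/1e12 = 1076.110 PJ
Step 2: Q_rec = Q_s * RF = 1076.110 * 0.134 = 144.20 PJ
Q_rec = 144.20 PJ


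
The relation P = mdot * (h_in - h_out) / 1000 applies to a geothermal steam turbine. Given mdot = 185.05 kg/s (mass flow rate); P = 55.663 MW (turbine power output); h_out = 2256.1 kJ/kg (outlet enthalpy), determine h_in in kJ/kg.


h_in = h_out + P * 1000 / mdot
h_in = 2256.1 + 55.663 * 1000 / 185.05
h_in = 2556.9 kJ/kg


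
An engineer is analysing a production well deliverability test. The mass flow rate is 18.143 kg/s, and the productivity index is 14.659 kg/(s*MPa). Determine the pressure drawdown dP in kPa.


dP = mdot * 1000 / PI
dP = 18.143 * 1000 / 14.659
dP = 1237.7 kPa


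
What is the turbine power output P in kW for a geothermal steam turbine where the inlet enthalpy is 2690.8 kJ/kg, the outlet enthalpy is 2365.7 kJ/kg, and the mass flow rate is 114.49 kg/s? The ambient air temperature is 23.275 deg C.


P = mdot * (h_in - h_out) / 1000
P = 114.49 * (2690.8 - 2365.7) / 1000
P = 37.22070 MW
Convert: 37.22070 MW * 1000.0 = 37221 kW
P = 37221 kW


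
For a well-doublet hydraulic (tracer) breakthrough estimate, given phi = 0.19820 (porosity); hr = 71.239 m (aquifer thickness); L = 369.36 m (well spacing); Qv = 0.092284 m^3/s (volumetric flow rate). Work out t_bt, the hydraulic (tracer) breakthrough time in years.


t_bt = pi * hr * phi * L^2 / (3 * Qv) / (365.25*86400)
t_bt = pi * 71.239 * 0.19820 * 369.36^2 / (3 * 0.092284) / (365.25*86400)
t_bt = 0.69266 years


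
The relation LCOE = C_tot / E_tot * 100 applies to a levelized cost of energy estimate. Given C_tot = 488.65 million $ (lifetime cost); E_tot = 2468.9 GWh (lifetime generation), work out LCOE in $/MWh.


LCOE = C_tot / E_tot * 100
LCOE = 488.65 / 2468.9 * 100
LCOE = 19.79222 cents/kWh
Convert: 19.79222 cents/kWh * 10.0 = 197.92 $/MWh
LCOE = 197.92 $/MWh


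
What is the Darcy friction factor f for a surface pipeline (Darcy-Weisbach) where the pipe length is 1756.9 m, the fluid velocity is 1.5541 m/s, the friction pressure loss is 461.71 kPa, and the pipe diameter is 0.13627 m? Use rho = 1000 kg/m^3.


f = dP*1000 / ((L/D)*(rho*vel^2/2))
f = 461.71*1000 / ((1756.9/0.13627)*(1000*1.5541^2/2))
f = 0.029655


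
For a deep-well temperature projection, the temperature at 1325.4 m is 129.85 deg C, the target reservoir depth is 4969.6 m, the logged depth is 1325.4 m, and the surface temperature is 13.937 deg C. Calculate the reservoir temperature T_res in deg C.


Step 1: grad = (T_d1 - T_surf)/d1 * 1000 = (129.85 - 13.937)/1325.4 * 1000 = 87.45511 deg C/km
Step 2: T_res = T_surf + grad*d2/1000 = 13.937 + 87.45511*4969.6/1000 = 448.55 deg C
T_res = 448.55 deg C


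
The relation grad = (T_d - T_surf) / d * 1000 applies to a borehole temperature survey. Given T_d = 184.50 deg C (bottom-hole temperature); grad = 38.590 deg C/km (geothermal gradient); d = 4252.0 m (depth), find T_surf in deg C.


T_surf = T_d - grad * d / 1000
T_surf = 184.50 - 38.590 * 4252.0 / 1000
T_surf = 20.415 deg C


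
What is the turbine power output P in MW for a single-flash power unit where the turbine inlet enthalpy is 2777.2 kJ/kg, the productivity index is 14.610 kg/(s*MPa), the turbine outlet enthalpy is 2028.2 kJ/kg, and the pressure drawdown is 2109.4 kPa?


Step 1: mdot = PI * dP / 1000 = 14.61 * 2109.4 / 1000 = 30.81833 kg/s
Step 2: P = mdot*(h_in - h_out)/1000 = 30.81833*(2777.2 - 2028.2)/1000 = 23.083 MW
P = 23.083 MW


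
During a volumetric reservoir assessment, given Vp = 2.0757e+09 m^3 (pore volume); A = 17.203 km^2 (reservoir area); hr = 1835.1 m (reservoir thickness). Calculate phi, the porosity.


phi = Vp / (A * 1e6 * hr)
phi = 2.0757e+09 / (17.203 * 1e6 * 1835.1)
phi = 0.065751


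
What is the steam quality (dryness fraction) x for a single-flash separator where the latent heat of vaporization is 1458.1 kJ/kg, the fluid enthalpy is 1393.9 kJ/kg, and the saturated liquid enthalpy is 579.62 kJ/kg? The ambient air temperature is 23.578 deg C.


x = (h - hf) / hfg
x = (1393.9 - 579.62) / 1458.1
x = 0.55845


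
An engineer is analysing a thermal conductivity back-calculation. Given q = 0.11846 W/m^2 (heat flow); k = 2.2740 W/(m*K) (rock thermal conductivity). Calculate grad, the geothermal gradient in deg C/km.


grad = q / k * 1000
grad = 0.11846 / 2.2740 * 1000
grad = 52.093 deg C/km


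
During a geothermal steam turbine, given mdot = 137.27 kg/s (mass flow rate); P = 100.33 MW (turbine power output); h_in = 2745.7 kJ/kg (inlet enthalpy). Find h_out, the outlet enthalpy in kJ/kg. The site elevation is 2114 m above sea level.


h_out = h_in - P * 1000 / mdot
h_out = 2745.7 - 100.33 * 1000 / 137.27
h_out = 2014.8 kJ/kg


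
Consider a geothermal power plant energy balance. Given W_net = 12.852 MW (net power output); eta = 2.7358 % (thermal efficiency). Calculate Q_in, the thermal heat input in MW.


Q_in = W_net / (eta / 100)
Q_in = 12.852 / (2.7358 / 100)
Q_in = 469.77 MW


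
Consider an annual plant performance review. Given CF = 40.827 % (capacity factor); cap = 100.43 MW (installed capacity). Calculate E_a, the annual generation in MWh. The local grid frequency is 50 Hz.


E_a = CF / 100 * cap * 8760
E_a = 40.827 / 100 * 100.43 * 8760
E_a = 3.5918e+05 MWh


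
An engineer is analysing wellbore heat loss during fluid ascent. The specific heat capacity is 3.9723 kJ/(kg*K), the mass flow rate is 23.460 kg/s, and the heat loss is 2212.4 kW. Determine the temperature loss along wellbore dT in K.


dT = Q_loss / (mdot * cp)
dT = 2212.4 / (23.460 * 3.9723)
dT = 23.741 K


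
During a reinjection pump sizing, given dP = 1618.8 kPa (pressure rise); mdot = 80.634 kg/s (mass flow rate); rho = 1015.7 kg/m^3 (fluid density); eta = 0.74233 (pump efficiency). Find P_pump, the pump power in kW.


P_pump = mdot * dP / (rho * eta)
P_pump = 80.634 * 1618.8 / (1015.7 * 0.74233)
P_pump = 173.12 kW


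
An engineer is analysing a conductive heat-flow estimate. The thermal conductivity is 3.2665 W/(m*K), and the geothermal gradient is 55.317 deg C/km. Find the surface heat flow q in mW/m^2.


q = k * grad / 1000
q = 3.2665 * 55.317 / 1000
q = 0.1806930 W/m^2
Convert: 0.1806930 W/m^2 * 1000.0 = 180.69 mW/m^2
q = 180.69 mW/m^2


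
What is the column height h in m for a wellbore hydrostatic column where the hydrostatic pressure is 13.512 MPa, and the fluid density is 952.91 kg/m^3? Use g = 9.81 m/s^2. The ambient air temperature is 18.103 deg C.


h = P * 1e6 / (g * rho)
h = 13.512 * 1e6 / (9.81 * 952.91)
h = 1445.4 m


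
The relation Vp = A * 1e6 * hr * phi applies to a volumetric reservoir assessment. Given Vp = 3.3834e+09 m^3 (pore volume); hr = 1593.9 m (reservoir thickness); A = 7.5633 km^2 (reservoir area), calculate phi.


phi = Vp / (A * 1e6 * hr)
phi = 3.3834e+09 / (7.5633 * 1e6 * 1593.9)
phi = 0.28066


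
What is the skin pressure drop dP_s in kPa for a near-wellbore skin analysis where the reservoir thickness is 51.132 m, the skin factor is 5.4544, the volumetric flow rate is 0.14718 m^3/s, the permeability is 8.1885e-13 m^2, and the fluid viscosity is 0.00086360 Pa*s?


dP_s = S * q * mu / (2*pi*k*hr) / 1000
dP_s = 5.4544 * 0.14718 * 0.00086360 / (2*pi*8.1885e-13*51.132) / 1000
dP_s = 2635.3 kPa


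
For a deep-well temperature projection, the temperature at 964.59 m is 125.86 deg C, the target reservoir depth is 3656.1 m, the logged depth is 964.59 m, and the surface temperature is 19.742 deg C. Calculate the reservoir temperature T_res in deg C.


Step 1: grad = (T_d1 - T_surf)/d1 * 1000 = (125.86 - 19.742)/964.59 * 1000 = 110.0136 deg C/km
Step 2: T_res = T_surf + grad*d2/1000 = 19.742 + 110.0136*3656.1/1000 = 421.96 deg C
T_res = 421.96 deg C


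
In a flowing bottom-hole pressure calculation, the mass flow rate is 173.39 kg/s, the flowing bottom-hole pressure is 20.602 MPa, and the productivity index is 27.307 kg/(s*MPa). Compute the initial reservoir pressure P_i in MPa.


P_i = P_wf + mdot / PI
P_i = 20.602 + 173.39 / 27.307
P_i = 26.952 MPa


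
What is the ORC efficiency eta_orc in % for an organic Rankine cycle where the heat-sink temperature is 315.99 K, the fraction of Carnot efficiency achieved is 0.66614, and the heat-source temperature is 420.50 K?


eta_orc = (1 - Tc/Th) * f * 100
eta_orc = (1 - 315.99/420.50) * 0.66614 * 100
eta_orc = 16.556 %


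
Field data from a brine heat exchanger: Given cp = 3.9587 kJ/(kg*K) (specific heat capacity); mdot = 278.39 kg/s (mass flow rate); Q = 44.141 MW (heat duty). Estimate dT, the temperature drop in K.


dT = Q * 1000 / (mdot * cp)
dT = 44.141 * 1000 / (278.39 * 3.9587)
dT = 40.053 K


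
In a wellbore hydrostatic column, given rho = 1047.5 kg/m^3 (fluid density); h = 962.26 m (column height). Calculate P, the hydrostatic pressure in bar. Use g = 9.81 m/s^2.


P = rho * g * h / 1e6
P = 1047.5 * 9.81 * 962.26 / 1e6
P = 9.888160 MPa
Convert: 9.888160 MPa * 10.0 = 98.882 bar
P = 98.882 bar


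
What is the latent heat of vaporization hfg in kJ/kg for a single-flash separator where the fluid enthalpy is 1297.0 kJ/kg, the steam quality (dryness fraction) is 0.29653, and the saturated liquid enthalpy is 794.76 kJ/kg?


hfg = (h - hf) / x
hfg = (1297.0 - 794.76) / 0.29653
hfg = 1693.7 kJ/kg


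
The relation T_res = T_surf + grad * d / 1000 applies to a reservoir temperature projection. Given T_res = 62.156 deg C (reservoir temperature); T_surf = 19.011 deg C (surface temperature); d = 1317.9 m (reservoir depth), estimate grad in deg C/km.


grad = (T_res - T_surf) / d * 1000
grad = (62.156 - 19.011) / 1317.9 * 1000
grad = 32.738 deg C/km


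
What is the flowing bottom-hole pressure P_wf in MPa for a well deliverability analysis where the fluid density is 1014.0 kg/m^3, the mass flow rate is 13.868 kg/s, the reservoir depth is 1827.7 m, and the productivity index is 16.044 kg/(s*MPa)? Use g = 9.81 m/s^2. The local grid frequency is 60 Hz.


Step 1: P_i = rho*g*h/1e6 = 1014.0*9.81*1827.7/1e6 = 18.18075 MPa
Step 2: P_wf = P_i - mdot/PI = 18.18075 - 13.868/16.044 = 17.316 MPa
P_wf = 17.316 MPa


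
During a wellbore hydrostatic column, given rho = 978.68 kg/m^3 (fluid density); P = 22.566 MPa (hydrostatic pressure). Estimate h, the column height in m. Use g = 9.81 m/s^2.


h = P * 1e6 / (g * rho)
h = 22.566 * 1e6 / (9.81 * 978.68)
h = 2350.4 m


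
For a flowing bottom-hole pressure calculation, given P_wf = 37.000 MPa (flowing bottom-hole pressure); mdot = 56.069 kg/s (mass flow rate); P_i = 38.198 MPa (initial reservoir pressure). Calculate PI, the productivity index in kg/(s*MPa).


PI = mdot / (P_i - P_wf)
PI = 56.069 / (38.198 - 37.000)
PI = 46.802 kg/(s*MPa)


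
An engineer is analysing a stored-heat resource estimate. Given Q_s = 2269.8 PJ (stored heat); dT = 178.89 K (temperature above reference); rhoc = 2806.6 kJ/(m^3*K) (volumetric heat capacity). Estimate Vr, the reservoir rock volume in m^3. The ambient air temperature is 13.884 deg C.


Vr = Q_s * 1e12 / (rhoc * dT)
Vr = 2269.8 * 1e12 / (2806.6 * 178.89)
Vr = 4.5209e+09 m^3


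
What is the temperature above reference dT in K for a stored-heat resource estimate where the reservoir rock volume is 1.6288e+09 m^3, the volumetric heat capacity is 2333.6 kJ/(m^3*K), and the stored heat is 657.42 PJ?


dT = Q_s * 1e12 / (Vr * rhoc)
dT = 657.42 * 1e12 / (1.6288e+09 * 2333.6)
dT = 172.96 K


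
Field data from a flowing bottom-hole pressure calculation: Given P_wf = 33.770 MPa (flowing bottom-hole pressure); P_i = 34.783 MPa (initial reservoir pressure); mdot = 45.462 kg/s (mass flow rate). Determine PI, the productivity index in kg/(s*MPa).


PI = mdot / (P_i - P_wf)
PI = 45.462 / (34.783 - 33.770)
PI = 44.879 kg/(s*MPa)


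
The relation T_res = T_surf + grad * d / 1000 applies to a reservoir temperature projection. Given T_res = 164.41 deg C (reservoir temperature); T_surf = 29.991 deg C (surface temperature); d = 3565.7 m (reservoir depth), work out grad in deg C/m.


grad = (T_res - T_surf) / d * 1000
grad = (164.41 - 29.991) / 3565.7 * 1000
grad = 37.69779 deg C/km
Convert: 37.69779 deg C/km * 0.001 = 0.037698 deg C/m
grad = 0.037698 deg C/m


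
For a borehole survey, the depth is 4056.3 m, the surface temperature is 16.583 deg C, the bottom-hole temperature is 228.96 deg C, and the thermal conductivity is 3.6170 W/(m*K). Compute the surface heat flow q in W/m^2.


Step 1: grad = (T_d - T_surf)/d * 1000 = (228.96 - 16.583)/4056.3 * 1000 = 52.35732 deg C/km
Step 2: q = k * grad / 1000 = 3.617 * 52.35732 / 1000 = 0.18938 W/m^2
q = 0.18938 W/m^2


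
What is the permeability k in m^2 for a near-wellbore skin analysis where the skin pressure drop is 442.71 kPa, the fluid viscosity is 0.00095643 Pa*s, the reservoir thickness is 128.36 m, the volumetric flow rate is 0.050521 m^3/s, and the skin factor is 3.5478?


k = S*q*mu / (2*pi*dP_s*1000*hr)
k = 3.5478*0.050521*0.00095643 / (2*pi*442.71*1000*128.36)
k = 4.8013e-13 m^2


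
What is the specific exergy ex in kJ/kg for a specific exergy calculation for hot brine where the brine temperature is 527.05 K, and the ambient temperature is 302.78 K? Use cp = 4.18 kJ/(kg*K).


ex = cp * ((T_b - T_0) - T_0 * ln(T_b/T_0))
ex = 4.18 * ((527.05 - 302.78) - 302.78 * ln(527.05/302.78))
ex = 235.93 kJ/kg


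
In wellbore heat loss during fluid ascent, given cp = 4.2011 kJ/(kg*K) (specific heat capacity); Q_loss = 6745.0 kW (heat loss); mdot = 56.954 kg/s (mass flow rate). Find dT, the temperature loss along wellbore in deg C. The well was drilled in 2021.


dT = Q_loss / (mdot * cp)
dT = 6745.0 / (56.954 * 4.2011)
dT = 28.18998 K
Convert (temperature difference, 1 K = 1 deg C): 28.18998 K = 28.18998 deg C
dT = 28.190 deg C


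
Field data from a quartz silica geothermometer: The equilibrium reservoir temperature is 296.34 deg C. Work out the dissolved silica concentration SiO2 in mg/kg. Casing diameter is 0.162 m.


SiO2 = 10^(5.19 - 1309/(T_eq + 273.15))
SiO2 = 10^(5.19 - 1309/(296.34 + 273.15))
SiO2 = 778.85 mg/kg


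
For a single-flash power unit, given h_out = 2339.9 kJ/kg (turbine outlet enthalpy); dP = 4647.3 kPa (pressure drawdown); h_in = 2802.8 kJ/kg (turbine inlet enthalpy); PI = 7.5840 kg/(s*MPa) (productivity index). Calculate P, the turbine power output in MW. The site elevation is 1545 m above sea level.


Step 1: mdot = PI * dP / 1000 = 7.584 * 4647.3 / 1000 = 35.24512 kg/s
Step 2: P = mdot*(h_in - h_out)/1000 = 35.24512*(2802.8 - 2339.9)/1000 = 16.315 MW
P = 16.315 MW


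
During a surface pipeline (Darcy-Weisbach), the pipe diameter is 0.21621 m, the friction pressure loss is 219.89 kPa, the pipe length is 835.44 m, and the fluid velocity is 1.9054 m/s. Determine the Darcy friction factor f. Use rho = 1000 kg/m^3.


f = dP*1000 / ((L/D)*(rho*vel^2/2))
f = 219.89*1000 / ((835.44/0.21621)*(1000*1.9054^2/2))
f = 0.031349


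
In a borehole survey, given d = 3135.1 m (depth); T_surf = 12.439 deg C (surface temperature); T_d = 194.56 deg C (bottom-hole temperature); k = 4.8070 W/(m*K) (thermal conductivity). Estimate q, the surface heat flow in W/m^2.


Step 1: grad = (T_d - T_surf)/d * 1000 = (194.56 - 12.439)/3135.1 * 1000 = 58.09097 deg C/km
Step 2: q = k * grad / 1000 = 4.807 * 58.09097 / 1000 = 0.27924 W/m^2
q = 0.27924 W/m^2


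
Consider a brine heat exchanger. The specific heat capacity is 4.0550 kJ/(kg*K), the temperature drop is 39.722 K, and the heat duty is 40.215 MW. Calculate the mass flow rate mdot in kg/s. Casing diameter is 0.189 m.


mdot = Q * 1000 / (cp * dT)
mdot = 40.215 * 1000 / (4.0550 * 39.722)
mdot = 249.67 kg/s


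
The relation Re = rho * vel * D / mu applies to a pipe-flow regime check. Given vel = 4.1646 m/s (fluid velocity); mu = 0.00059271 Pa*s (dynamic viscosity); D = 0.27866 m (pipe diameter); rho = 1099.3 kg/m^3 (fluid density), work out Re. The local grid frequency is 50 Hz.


Re = rho * vel * D / mu
Re = 1099.3 * 4.1646 * 0.27866 / 0.00059271
Re = 2.1524e+06


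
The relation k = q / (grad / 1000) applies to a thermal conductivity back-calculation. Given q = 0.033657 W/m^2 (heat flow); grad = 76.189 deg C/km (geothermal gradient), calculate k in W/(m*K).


k = q / (grad / 1000)
k = 0.033657 / (76.189 / 1000)
k = 0.44176 W/(m*K)


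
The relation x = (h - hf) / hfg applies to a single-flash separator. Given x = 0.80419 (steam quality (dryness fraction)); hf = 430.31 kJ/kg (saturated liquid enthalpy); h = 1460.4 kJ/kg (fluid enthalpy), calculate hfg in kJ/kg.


hfg = (h - hf) / x
hfg = (1460.4 - 430.31) / 0.80419
hfg = 1280.9 kJ/kg


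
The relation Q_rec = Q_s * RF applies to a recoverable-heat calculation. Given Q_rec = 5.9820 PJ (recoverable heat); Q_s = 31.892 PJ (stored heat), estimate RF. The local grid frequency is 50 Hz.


RF = Q_rec / Q_s
RF = 5.9820 / 31.892
RF = 0.18757


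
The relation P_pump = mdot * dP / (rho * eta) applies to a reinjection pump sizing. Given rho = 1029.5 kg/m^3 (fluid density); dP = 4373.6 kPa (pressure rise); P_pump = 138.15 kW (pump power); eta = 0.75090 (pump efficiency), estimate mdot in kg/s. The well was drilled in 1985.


mdot = P_pump * rho * eta / dP
mdot = 138.15 * 1029.5 * 0.75090 / 4373.6
mdot = 24.419 kg/s


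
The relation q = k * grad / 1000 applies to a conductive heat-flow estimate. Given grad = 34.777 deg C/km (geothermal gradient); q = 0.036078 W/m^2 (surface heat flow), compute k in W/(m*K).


k = q * 1000 / grad
k = 0.036078 * 1000 / 34.777
k = 1.0374 W/(m*K)


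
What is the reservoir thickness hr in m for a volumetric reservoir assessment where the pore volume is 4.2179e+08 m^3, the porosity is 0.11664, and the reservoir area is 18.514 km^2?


hr = Vp / (A * 1e6 * phi)
hr = 4.2179e+08 / (18.514 * 1e6 * 0.11664)
hr = 195.32 m


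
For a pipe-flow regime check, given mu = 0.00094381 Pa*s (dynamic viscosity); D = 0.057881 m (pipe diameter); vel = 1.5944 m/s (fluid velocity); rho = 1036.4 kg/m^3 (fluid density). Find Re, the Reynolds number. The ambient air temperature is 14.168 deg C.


Re = rho * vel * D / mu
Re = 1036.4 * 1.5944 * 0.057881 / 0.00094381
Re = 1.0134e+05


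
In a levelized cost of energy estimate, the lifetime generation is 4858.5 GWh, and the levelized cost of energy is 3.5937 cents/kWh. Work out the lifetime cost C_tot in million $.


C_tot = LCOE / 100 * E_tot
C_tot = 3.5937 / 100 * 4858.5
C_tot = 174.60 million $


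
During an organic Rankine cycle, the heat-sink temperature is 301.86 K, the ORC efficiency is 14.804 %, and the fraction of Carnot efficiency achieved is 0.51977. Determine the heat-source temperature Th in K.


Th = Tc / (1 - (eta_orc/100)/f)
Th = 301.86 / (1 - (14.804/100)/0.51977)
Th = 422.07 K


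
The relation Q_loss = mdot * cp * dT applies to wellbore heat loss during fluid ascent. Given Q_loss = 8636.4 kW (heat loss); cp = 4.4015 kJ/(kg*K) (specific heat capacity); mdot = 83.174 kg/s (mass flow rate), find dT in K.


dT = Q_loss / (mdot * cp)
dT = 8636.4 / (83.174 * 4.4015)
dT = 23.591 K


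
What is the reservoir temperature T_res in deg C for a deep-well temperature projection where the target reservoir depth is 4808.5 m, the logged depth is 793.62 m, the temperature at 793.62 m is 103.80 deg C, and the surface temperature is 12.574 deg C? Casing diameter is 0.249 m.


Step 1: grad = (T_d1 - T_surf)/d1 * 1000 = (103.8 - 12.574)/793.62 * 1000 = 114.9492 deg C/km
Step 2: T_res = T_surf + grad*d2/1000 = 12.574 + 114.9492*4808.5/1000 = 565.31 deg C
T_res = 565.31 deg C


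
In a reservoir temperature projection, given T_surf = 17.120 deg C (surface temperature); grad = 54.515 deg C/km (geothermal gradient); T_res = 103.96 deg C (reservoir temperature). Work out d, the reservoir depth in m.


d = (T_res - T_surf) / grad * 1000
d = (103.96 - 17.120) / 54.515 * 1000
d = 1593.0 m


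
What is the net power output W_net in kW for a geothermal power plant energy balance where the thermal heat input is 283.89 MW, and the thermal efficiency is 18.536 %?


W_net = eta / 100 * Q_in
W_net = 18.536 / 100 * 283.89
W_net = 52.62185 MW
Convert: 52.62185 MW * 1000.0 = 52622 kW
W_net = 52622 kW


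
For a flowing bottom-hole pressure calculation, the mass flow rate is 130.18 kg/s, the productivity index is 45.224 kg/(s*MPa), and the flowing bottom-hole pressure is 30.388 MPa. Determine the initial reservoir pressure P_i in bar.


P_i = P_wf + mdot / PI
P_i = 30.388 + 130.18 / 45.224
P_i = 33.26656 MPa
Convert: 33.26656 MPa * 10.0 = 332.67 bar
P_i = 332.67 bar


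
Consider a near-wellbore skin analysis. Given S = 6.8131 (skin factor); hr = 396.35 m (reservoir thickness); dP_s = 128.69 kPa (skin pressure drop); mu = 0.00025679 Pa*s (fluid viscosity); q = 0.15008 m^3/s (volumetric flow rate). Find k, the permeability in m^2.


k = S*q*mu / (2*pi*dP_s*1000*hr)
k = 6.8131*0.15008*0.00025679 / (2*pi*128.69*1000*396.35)
k = 8.1930e-13 m^2


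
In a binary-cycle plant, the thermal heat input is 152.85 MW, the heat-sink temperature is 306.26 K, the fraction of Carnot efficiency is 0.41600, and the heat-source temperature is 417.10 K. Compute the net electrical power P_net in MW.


Step 1: eta = (1 - Tc/Th)*f = (1 - 306.26/417.1)*0.416 = 0.1105477
Step 2: P_net = eta * Q_in = 0.1105477 * 152.85 = 16.897 MW
P_net = 16.897 MW


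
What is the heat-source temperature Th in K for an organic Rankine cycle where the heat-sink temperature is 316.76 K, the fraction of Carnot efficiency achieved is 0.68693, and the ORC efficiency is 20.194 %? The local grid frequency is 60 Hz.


Th = Tc / (1 - (eta_orc/100)/f)
Th = 316.76 / (1 - (20.194/100)/0.68693)
Th = 448.65 K


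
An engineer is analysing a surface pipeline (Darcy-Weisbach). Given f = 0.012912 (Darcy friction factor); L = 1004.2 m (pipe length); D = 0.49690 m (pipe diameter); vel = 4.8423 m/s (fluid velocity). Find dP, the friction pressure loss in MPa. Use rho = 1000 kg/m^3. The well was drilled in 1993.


dP = f * (L/D) * (rho*vel^2/2) / 1000
dP = 0.012912 * (1004.2/0.49690) * (1000*4.8423^2/2) / 1000
dP = 305.9272 kPa
Convert: 305.9272 kPa * 0.001 = 0.30593 MPa
dP = 0.30593 MPa


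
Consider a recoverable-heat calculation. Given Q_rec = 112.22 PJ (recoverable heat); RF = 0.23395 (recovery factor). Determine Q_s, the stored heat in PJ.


Q_s = Q_rec / RF
Q_s = 112.22 / 0.23395
Q_s = 479.68 PJ


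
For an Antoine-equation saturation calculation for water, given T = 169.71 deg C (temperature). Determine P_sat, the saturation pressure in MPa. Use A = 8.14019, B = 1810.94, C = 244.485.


P_sat = 10^(A - B/(C + T)) / 760 * 0.101325
P_sat = 10^(8.14019 - 1810.94/(244.485 + 169.71)) / 760 * 0.101325
P_sat = 0.78145 MPa


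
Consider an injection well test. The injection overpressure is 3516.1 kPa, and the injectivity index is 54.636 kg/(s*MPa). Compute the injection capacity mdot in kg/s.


mdot = II * dP / 1000
mdot = 54.636 * 3516.1 / 1000
mdot = 192.11 kg/s


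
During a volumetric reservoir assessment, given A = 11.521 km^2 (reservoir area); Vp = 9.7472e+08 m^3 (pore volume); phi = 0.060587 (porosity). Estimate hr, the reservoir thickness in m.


hr = Vp / (A * 1e6 * phi)
hr = 9.7472e+08 / (11.521 * 1e6 * 0.060587)
hr = 1396.4 m


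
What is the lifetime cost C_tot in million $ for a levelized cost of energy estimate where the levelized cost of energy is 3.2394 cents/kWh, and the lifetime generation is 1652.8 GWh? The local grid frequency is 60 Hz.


C_tot = LCOE / 100 * E_tot
C_tot = 3.2394 / 100 * 1652.8
C_tot = 53.541 million $


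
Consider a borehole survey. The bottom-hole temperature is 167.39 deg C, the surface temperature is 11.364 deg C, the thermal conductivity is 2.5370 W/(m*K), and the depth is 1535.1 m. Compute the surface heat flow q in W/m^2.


Step 1: grad = (T_d - T_surf)/d * 1000 = (167.39 - 11.364)/1535.1 * 1000 = 101.6390 deg C/km
Step 2: q = k * grad / 1000 = 2.537 * 101.6390 / 1000 = 0.25786 W/m^2
q = 0.25786 W/m^2


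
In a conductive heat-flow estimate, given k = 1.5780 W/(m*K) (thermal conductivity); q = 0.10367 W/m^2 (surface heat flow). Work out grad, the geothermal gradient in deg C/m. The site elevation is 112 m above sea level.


grad = q * 1000 / k
grad = 0.10367 * 1000 / 1.5780
grad = 65.69708 deg C/km
Convert: 65.69708 deg C/km * 0.001 = 0.065697 deg C/m
grad = 0.065697 deg C/m


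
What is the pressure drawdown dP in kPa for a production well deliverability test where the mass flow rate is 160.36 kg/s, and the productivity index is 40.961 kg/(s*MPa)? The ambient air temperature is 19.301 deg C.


dP = mdot * 1000 / PI
dP = 160.36 * 1000 / 40.961
dP = 3914.9 kPa


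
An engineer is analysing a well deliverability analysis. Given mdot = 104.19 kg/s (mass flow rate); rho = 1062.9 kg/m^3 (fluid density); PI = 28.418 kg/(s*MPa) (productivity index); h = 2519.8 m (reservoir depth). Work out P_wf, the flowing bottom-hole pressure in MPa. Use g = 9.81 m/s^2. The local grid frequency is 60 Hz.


Step 1: P_i = rho*g*h/1e6 = 1062.9*9.81*2519.8/1e6 = 26.27408 MPa
Step 2: P_wf = P_i - mdot/PI = 26.27408 - 104.19/28.418 = 22.608 MPa
P_wf = 22.608 MPa


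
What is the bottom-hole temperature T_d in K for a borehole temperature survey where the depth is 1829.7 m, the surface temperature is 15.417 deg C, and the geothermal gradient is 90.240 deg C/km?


T_d = T_surf + grad * d / 1000
T_d = 15.417 + 90.240 * 1829.7 / 1000
T_d = 180.5291 deg C
Convert to K: 180.5291 + 273.15 = 453.68 K
T_d = 453.68 K


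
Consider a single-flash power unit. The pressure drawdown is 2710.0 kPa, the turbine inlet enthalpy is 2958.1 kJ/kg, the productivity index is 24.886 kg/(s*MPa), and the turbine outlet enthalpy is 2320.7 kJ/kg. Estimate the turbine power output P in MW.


Step 1: mdot = PI * dP / 1000 = 24.886 * 2710.0 / 1000 = 67.44106 kg/s
Step 2: P = mdot*(h_in - h_out)/1000 = 67.44106*(2958.1 - 2320.7)/1000 = 42.987 MW
P = 42.987 MW


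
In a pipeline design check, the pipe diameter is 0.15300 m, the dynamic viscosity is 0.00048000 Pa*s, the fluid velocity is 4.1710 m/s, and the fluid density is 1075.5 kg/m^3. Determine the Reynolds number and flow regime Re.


Step 1: Re = rho*vel*D/mu = 1075.5*4.171*0.153/0.00048 = 1.4299e+06
Step 2: Re = 1.4299e+06 > 4000, so flow is turbulent.
Re = 1.4299e+06 (turbulent)


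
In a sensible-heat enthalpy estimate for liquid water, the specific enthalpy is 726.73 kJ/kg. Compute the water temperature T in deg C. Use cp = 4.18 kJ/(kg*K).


T = h / cp
T = 726.73 / 4.18
T = 173.86 deg C


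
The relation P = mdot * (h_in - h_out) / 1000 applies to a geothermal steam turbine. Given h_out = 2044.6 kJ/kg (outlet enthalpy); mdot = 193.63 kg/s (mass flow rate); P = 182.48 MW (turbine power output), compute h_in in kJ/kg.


h_in = h_out + P * 1000 / mdot
h_in = 2044.6 + 182.48 * 1000 / 193.63
h_in = 2987.0 kJ/kg


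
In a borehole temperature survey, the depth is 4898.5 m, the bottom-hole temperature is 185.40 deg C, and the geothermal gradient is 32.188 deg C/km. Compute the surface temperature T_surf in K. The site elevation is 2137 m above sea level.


T_surf = T_d - grad * d / 1000
T_surf = 185.40 - 32.188 * 4898.5 / 1000
T_surf = 27.72708 deg C
Convert to K: 27.72708 + 273.15 = 300.88 K
T_surf = 300.88 K


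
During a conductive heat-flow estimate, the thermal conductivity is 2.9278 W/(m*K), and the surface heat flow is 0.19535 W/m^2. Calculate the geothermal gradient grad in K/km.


grad = q * 1000 / k
grad = 0.19535 * 1000 / 2.9278
grad = 66.72245 deg C/km
Convert: 66.72245 deg C/km * 1.0 = 66.722 K/km
grad = 66.722 K/km


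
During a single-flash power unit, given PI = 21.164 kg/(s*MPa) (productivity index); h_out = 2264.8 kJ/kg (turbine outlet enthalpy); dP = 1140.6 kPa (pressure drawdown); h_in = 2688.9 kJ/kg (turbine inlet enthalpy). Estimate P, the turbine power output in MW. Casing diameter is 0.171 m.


Step 1: mdot = PI * dP / 1000 = 21.164 * 1140.6 / 1000 = 24.13966 kg/s
Step 2: P = mdot*(h_in - h_out)/1000 = 24.13966*(2688.9 - 2264.8)/1000 = 10.238 MW
P = 10.238 MW


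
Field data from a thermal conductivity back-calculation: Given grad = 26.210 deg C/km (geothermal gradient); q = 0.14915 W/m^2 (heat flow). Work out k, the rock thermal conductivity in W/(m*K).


k = q / (grad / 1000)
k = 0.14915 / (26.210 / 1000)
k = 5.6906 W/(m*K)


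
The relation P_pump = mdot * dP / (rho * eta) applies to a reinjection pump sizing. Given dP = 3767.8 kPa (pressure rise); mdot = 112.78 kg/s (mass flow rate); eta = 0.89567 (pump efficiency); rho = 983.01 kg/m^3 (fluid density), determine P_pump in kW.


P_pump = mdot * dP / (rho * eta)
P_pump = 112.78 * 3767.8 / (983.01 * 0.89567)
P_pump = 482.63 kW


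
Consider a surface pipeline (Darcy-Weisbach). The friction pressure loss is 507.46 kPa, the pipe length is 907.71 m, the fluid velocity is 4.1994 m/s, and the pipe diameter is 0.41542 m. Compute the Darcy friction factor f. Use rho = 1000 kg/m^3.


f = dP*1000 / ((L/D)*(rho*vel^2/2))
f = 507.46*1000 / ((907.71/0.41542)*(1000*4.1994^2/2))
f = 0.026339


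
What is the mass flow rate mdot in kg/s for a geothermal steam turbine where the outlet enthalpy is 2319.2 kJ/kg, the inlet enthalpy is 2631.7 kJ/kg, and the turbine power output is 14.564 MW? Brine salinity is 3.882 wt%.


mdot = P * 1000 / (h_in - h_out)
mdot = 14.564 * 1000 / (2631.7 - 2319.2)
mdot = 46.605 kg/s


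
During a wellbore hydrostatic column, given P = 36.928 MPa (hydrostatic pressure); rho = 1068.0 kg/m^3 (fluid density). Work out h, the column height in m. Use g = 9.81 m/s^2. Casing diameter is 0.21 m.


h = P * 1e6 / (g * rho)
h = 36.928 * 1e6 / (9.81 * 1068.0)
h = 3524.6 m


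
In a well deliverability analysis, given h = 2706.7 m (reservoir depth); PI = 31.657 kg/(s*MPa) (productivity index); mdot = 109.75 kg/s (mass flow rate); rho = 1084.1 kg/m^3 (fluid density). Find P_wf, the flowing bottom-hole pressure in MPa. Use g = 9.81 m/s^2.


Step 1: P_i = rho*g*h/1e6 = 1084.1*9.81*2706.7/1e6 = 28.78581 MPa
Step 2: P_wf = P_i - mdot/PI = 28.78581 - 109.75/31.657 = 25.319 MPa
P_wf = 25.319 MPa


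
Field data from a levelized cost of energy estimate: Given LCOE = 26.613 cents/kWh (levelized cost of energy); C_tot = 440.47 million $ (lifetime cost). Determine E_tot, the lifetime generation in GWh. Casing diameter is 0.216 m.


E_tot = C_tot / LCOE * 100
E_tot = 440.47 / 26.613 * 100
E_tot = 1655.1 GWh


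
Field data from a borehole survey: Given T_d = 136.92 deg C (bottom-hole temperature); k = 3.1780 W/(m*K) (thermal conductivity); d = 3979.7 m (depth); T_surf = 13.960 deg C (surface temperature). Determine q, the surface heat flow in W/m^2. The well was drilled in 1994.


Step 1: grad = (T_d - T_surf)/d * 1000 = (136.92 - 13.96)/3979.7 * 1000 = 30.89680 deg C/km
Step 2: q = k * grad / 1000 = 3.178 * 30.89680 / 1000 = 0.098190 W/m^2
q = 0.098190 W/m^2


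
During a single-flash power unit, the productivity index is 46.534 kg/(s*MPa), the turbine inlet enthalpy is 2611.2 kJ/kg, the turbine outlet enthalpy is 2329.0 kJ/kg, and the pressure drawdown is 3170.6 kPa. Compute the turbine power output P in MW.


Step 1: mdot = PI * dP / 1000 = 46.534 * 3170.6 / 1000 = 147.5407 kg/s
Step 2: P = mdot*(h_in - h_out)/1000 = 147.5407*(2611.2 - 2329.0)/1000 = 41.636 MW
P = 41.636 MW


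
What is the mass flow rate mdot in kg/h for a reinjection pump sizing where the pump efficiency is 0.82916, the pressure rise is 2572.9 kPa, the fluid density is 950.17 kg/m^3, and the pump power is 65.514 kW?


mdot = P_pump * rho * eta / dP
mdot = 65.514 * 950.17 * 0.82916 / 2572.9
mdot = 20.06092 kg/s
Convert: 20.06092 kg/s * 3600.0 = 72219 kg/h
mdot = 72219 kg/h


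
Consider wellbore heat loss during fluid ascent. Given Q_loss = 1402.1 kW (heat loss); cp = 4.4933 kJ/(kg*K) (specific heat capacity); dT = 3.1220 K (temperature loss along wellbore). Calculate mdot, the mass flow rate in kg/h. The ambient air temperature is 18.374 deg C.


mdot = Q_loss / (cp * dT)
mdot = 1402.1 / (4.4933 * 3.1220)
mdot = 99.94951 kg/s
Convert: 99.94951 kg/s * 3600.0 = 3.5982e+05 kg/h
mdot = 3.5982e+05 kg/h


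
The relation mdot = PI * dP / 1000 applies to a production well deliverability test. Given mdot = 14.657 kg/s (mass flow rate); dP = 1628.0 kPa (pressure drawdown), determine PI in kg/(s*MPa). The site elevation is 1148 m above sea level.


PI = mdot * 1000 / dP
PI = 14.657 * 1000 / 1628.0
PI = 9.0031 kg/(s*MPa)


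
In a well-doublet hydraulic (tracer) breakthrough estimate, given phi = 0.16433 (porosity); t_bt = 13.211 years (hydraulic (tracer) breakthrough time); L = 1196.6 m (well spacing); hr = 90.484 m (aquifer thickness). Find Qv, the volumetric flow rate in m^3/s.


Qv = pi*hr*phi*L^2 / (3*t_bt*365.25*86400)
Qv = pi*90.484*0.16433*1196.6^2 / (3*13.211*365.25*86400)
Qv = 0.053478 m^3/s


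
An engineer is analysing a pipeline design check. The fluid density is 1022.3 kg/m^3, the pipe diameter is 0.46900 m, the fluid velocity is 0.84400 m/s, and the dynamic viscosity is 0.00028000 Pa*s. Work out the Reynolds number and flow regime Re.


Step 1: Re = rho*vel*D/mu = 1022.3*0.844*0.469/0.00028 = 1.4452e+06
Step 2: Re = 1.4452e+06 > 4000, so flow is turbulent.
Re = 1.4452e+06 (turbulent)


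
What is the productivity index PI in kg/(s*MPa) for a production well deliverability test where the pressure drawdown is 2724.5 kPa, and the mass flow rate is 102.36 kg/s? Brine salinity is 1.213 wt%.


PI = mdot * 1000 / dP
PI = 102.36 * 1000 / 2724.5
PI = 37.570 kg/(s*MPa)


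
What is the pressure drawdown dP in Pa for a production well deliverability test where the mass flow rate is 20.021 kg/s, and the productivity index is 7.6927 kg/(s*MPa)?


dP = mdot * 1000 / PI
dP = 20.021 * 1000 / 7.6927
dP = 2602.597 kPa
Convert: 2602.597 kPa * 1000.0 = 2.6026e+06 Pa
dP = 2.6026e+06 Pa


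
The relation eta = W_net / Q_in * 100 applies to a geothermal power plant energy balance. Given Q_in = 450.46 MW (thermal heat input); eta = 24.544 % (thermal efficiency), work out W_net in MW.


W_net = eta / 100 * Q_in
W_net = 24.544 / 100 * 450.46
W_net = 110.56 MW


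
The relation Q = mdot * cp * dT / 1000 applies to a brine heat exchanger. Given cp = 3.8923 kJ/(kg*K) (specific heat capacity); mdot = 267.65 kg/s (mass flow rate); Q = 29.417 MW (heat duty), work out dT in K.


dT = Q * 1000 / (mdot * cp)
dT = 29.417 * 1000 / (267.65 * 3.8923)
dT = 28.237 K


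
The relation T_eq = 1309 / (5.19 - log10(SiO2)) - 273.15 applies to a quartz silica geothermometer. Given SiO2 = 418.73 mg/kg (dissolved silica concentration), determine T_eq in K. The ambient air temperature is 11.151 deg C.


T_eq = 1309 / (5.19 - log10(SiO2)) - 273.15
T_eq = 1309 / (5.19 - log10(418.73)) - 273.15
T_eq = 236.5721 deg C
Convert to K: 236.5721 + 273.15 = 509.72 K
T_eq = 509.72 K


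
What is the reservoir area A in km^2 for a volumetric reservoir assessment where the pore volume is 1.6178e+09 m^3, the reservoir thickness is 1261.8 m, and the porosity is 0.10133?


A = Vp / (1e6 * hr * phi)
A = 1.6178e+09 / (1e6 * 1261.8 * 0.10133)
A = 12.653 km^2


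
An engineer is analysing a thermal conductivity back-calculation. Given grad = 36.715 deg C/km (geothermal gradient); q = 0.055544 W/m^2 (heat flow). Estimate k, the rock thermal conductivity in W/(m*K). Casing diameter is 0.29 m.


k = q / (grad / 1000)
k = 0.055544 / (36.715 / 1000)
k = 1.5128 W/(m*K)


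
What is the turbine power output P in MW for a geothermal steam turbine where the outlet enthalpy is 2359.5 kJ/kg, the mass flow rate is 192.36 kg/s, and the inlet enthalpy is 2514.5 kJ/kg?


P = mdot * (h_in - h_out) / 1000
P = 192.36 * (2514.5 - 2359.5) / 1000
P = 29.816 MW


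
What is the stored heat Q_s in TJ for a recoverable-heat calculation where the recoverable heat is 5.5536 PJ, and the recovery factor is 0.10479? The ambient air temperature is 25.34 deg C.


Q_s = Q_rec / RF
Q_s = 5.5536 / 0.10479
Q_s = 52.99742 PJ
Convert: 52.99742 PJ * 1000.0 = 52997 TJ
Q_s = 52997 TJ


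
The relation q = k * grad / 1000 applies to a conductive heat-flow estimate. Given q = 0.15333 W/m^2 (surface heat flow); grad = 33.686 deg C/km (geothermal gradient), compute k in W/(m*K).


k = q * 1000 / grad
k = 0.15333 * 1000 / 33.686
k = 4.5517 W/(m*K)


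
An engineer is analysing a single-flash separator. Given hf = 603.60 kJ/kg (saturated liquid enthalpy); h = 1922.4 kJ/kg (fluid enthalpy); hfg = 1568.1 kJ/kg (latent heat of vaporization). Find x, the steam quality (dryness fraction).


x = (h - hf) / hfg
x = (1922.4 - 603.60) / 1568.1
x = 0.84102


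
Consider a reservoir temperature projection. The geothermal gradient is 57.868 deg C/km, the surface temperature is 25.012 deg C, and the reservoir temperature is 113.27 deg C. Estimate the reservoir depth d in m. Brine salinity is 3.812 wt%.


d = (T_res - T_surf) / grad * 1000
d = (113.27 - 25.012) / 57.868 * 1000
d = 1525.2 m


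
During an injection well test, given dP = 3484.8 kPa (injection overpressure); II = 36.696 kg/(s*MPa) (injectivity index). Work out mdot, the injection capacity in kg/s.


mdot = II * dP / 1000
mdot = 36.696 * 3484.8 / 1000
mdot = 127.88 kg/s


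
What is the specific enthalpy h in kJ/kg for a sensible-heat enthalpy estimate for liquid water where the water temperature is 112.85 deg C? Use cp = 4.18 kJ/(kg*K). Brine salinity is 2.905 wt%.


h = cp * T
h = 4.18 * 112.85
h = 471.71 kJ/kg


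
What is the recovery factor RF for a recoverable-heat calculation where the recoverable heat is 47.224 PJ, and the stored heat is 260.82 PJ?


RF = Q_rec / Q_s
RF = 47.224 / 260.82
RF = 0.18106
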